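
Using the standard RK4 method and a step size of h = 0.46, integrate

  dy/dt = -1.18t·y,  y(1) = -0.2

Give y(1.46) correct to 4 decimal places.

-0.1027

RK4: k1 = f(t_n, y_n); k2 = f(t_n + h/2, y_n + (h/2)·k1); k3 = f(t_n + h/2, y_n + (h/2)·k2); k4 = f(t_n + h, y_n + h·k3); y_{n+1} = y_n + (h/6)·(k1 + 2k2 + 2k3 + k4).
t=1.000000, y=-0.200000:
  k1 = f(1.000000, -0.200000) = 0.236000
  k2 = f(1.230000, -0.145720) = 0.211498
  k3 = f(1.230000, -0.151355) = 0.219677
  k4 = f(1.460000, -0.098948) = 0.170468
  y ← -0.200000 + (0.46/6)·(k1 + 2k2 + 2k3 + k4) = -0.102724
y(1.46) ≈ -0.1027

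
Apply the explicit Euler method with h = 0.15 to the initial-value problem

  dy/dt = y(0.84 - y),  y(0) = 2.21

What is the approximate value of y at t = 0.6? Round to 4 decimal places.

1.2549

Euler: y_{n+1} = y_n + h·f(t_n, y_n).
t=0.000000, y=2.210000: f=-3.027700 → y ← 2.210000 + 0.15·(-3.027700) = 1.755845
t=0.150000, y=1.755845: f=-1.608082 → y ← 1.755845 + 0.15·(-1.608082) = 1.514633
t=0.300000, y=1.514633: f=-1.021821 → y ← 1.514633 + 0.15·(-1.021821) = 1.361360
t=0.450000, y=1.361360: f=-0.709758 → y ← 1.361360 + 0.15·(-0.709758) = 1.254896
y(0.6) ≈ 1.2549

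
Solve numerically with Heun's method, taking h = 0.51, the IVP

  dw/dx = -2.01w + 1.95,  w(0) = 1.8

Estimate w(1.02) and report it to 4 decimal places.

1.1779

Heun: k1 = f(x_n, w_n); k2 = f(x_n + h, w_n + h·k1); w_{n+1} = w_n + (h/2)·(k1 + k2).
x=0.000000, w=1.800000:
  k1 = f(0.000000, 1.800000) = -1.668000
  k2 = f(0.510000, 0.949320) = 0.041867
  w ← 1.800000 + (0.51/2)·(-1.668000 + 0.041867) = 1.385336
x=0.510000, w=1.385336:
  k1 = f(0.510000, 1.385336) = -0.834525
  k2 = f(1.020000, 0.959728) = 0.020947
  w ← 1.385336 + (0.51/2)·(-0.834525 + 0.020947) = 1.177873
w(1.02) ≈ 1.1779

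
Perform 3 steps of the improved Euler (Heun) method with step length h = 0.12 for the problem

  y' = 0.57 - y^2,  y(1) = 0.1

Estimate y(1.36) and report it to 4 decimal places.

0.2898

Heun: k1 = f(x_n, y_n); k2 = f(x_n + h, y_n + h·k1); y_{n+1} = y_n + (h/2)·(k1 + k2).
x=1.000000, y=0.100000:
  k1 = f(1.000000, 0.100000) = 0.560000
  k2 = f(1.120000, 0.167200) = 0.542044
  y ← 0.100000 + (0.12/2)·(0.560000 + 0.542044) = 0.166123
x=1.120000, y=0.166123:
  k1 = f(1.120000, 0.166123) = 0.542403
  k2 = f(1.240000, 0.231211) = 0.516541
  y ← 0.166123 + (0.12/2)·(0.542403 + 0.516541) = 0.229659
x=1.240000, y=0.229659:
  k1 = f(1.240000, 0.229659) = 0.517257
  k2 = f(1.360000, 0.291730) = 0.484894
  y ← 0.229659 + (0.12/2)·(0.517257 + 0.484894) = 0.289788
y(1.36) ≈ 0.2898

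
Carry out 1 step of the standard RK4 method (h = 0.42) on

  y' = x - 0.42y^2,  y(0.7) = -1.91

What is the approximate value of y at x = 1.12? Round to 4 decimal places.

-2.3070

RK4: k1 = f(x_n, y_n); k2 = f(x_n + h/2, y_n + (h/2)·k1); k3 = f(x_n + h/2, y_n + (h/2)·k2); k4 = f(x_n + h, y_n + h·k3); y_{n+1} = y_n + (h/6)·(k1 + 2k2 + 2k3 + k4).
x=0.700000, y=-1.910000:
  k1 = f(0.700000, -1.910000) = -0.832202
  k2 = f(0.910000, -2.084762) = -0.915418
  k3 = f(0.910000, -2.102238) = -0.946150
  k4 = f(1.120000, -2.307383) = -1.116087
  y ← -1.910000 + (0.42/6)·(k1 + 2k2 + 2k3 + k4) = -2.307000
y(1.12) ≈ -2.3070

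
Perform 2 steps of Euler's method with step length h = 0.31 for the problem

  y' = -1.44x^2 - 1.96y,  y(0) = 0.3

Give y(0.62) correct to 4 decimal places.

0.0033

Euler: y_{n+1} = y_n + h·f(x_n, y_n).
x=0.000000, y=0.300000: f=-0.588000 → y ← 0.300000 + 0.31·(-0.588000) = 0.117720
x=0.310000, y=0.117720: f=-0.369115 → y ← 0.117720 + 0.31·(-0.369115) = 0.003294
y(0.62) ≈ 0.0033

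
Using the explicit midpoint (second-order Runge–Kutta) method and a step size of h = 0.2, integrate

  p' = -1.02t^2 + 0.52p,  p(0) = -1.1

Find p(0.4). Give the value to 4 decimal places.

-1.3749

Midpoint: k1 = f(t_n, p_n); k2 = f(t_n + h/2, p_n + (h/2)·k1); p_{n+1} = p_n + h·k2.
t=0.000000, p=-1.100000:
  k1 = f(0.000000, -1.100000) = -0.572000
  k2 = f(0.100000, -1.157200) = -0.611944
  p ← -1.100000 + 0.2·(-0.611944) = -1.222389
t=0.200000, p=-1.222389:
  k1 = f(0.200000, -1.222389) = -0.676442
  k2 = f(0.300000, -1.290033) = -0.762617
  p ← -1.222389 + 0.2·(-0.762617) = -1.374912
p(0.4) ≈ -1.3749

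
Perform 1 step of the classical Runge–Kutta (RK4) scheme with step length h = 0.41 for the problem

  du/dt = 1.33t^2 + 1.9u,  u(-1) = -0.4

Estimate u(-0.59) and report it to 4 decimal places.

RK4: k1 = f(t_n, u_n); k2 = f(t_n + h/2, u_n + (h/2)·k1); k3 = f(t_n + h/2, u_n + (h/2)·k2); k4 = f(t_n + h, u_n + h·k3); u_{n+1} = u_n + (h/6)·(k1 + 2k2 + 2k3 + k4).
t=-1.000000, u=-0.400000:
  k1 = f(-1.000000, -0.400000) = 0.570000
  k2 = f(-0.795000, -0.283150) = 0.302608
  k3 = f(-0.795000, -0.337965) = 0.198459
  k4 = f(-0.590000, -0.318632) = -0.142427
  u ← -0.400000 + (0.41/6)·(k1 + 2k2 + 2k3 + k4) = -0.302303
u(-0.59) ≈ -0.3023

-0.3023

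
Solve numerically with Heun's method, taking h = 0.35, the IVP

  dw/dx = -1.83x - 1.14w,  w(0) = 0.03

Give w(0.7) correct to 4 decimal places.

-0.3539

Heun: k1 = f(x_n, w_n); k2 = f(x_n + h, w_n + h·k1); w_{n+1} = w_n + (h/2)·(k1 + k2).
x=0.000000, w=0.030000:
  k1 = f(0.000000, 0.030000) = -0.034200
  k2 = f(0.350000, 0.018030) = -0.661054
  w ← 0.030000 + (0.35/2)·(-0.034200 + (-0.661054)) = -0.091669
x=0.350000, w=-0.091669:
  k1 = f(0.350000, -0.091669) = -0.535997
  k2 = f(0.700000, -0.279268) = -0.962634
  w ← -0.091669 + (0.35/2)·(-0.535997 + (-0.962634)) = -0.353930
w(0.7) ≈ -0.3539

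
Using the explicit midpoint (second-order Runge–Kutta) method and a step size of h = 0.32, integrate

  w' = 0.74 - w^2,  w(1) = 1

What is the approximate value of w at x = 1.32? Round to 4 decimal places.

0.9429

Midpoint: k1 = f(x_n, w_n); k2 = f(x_n + h/2, w_n + (h/2)·k1); w_{n+1} = w_n + h·k2.
x=1.000000, w=1.000000:
  k1 = f(1.000000, 1.000000) = -0.260000
  k2 = f(1.160000, 0.958400) = -0.178531
  w ← 1.000000 + 0.32·(-0.178531) = 0.942870
w(1.32) ≈ 0.9429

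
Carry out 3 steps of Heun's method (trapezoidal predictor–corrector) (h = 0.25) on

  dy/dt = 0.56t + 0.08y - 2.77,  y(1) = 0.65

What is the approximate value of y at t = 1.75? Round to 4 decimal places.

-0.8576

Heun: k1 = f(t_n, y_n); k2 = f(t_n + h, y_n + h·k1); y_{n+1} = y_n + (h/2)·(k1 + k2).
t=1.000000, y=0.650000:
  k1 = f(1.000000, 0.650000) = -2.158000
  k2 = f(1.250000, 0.110500) = -2.061160
  y ← 0.650000 + (0.25/2)·(-2.158000 + (-2.061160)) = 0.122605
t=1.250000, y=0.122605:
  k1 = f(1.250000, 0.122605) = -2.060192
  k2 = f(1.500000, -0.392443) = -1.961395
  y ← 0.122605 + (0.25/2)·(-2.060192 + (-1.961395)) = -0.380093
t=1.500000, y=-0.380093:
  k1 = f(1.500000, -0.380093) = -1.960407
  k2 = f(1.750000, -0.870195) = -1.859616
  y ← -0.380093 + (0.25/2)·(-1.960407 + (-1.859616)) = -0.857596
y(1.75) ≈ -0.8576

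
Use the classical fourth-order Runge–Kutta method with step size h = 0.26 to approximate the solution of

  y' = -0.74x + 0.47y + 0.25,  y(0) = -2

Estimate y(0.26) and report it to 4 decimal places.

RK4: k1 = f(x_n, y_n); k2 = f(x_n + h/2, y_n + (h/2)·k1); k3 = f(x_n + h/2, y_n + (h/2)·k2); k4 = f(x_n + h, y_n + h·k3); y_{n+1} = y_n + (h/6)·(k1 + 2k2 + 2k3 + k4).
x=0.000000, y=-2.000000:
  k1 = f(0.000000, -2.000000) = -0.690000
  k2 = f(0.130000, -2.089700) = -0.828359
  k3 = f(0.130000, -2.107687) = -0.836813
  k4 = f(0.260000, -2.217571) = -0.984659
  y ← -2.000000 + (0.26/6)·(k1 + 2k2 + 2k3 + k4) = -2.216883
y(0.26) ≈ -2.2169

-2.2169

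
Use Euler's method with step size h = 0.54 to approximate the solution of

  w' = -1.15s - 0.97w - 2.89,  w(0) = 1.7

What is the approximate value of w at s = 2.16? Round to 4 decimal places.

Euler: w_{n+1} = w_n + h·f(s_n, w_n).
s=0.000000, w=1.700000: f=-4.539000 → w ← 1.700000 + 0.54·(-4.539000) = -0.751060
s=0.540000, w=-0.751060: f=-2.782472 → w ← -0.751060 + 0.54·(-2.782472) = -2.253595
s=1.080000, w=-2.253595: f=-1.946013 → w ← -2.253595 + 0.54·(-1.946013) = -3.304442
s=1.620000, w=-3.304442: f=-1.547691 → w ← -3.304442 + 0.54·(-1.547691) = -4.140195
w(2.16) ≈ -4.1402

-4.1402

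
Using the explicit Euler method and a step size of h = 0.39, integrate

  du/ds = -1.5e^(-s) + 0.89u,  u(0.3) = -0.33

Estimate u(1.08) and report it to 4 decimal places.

Euler: u_{n+1} = u_n + h·f(s_n, u_n).
s=0.300000, u=-0.330000: f=-1.404927 → u ← -0.330000 + 0.39·(-1.404927) = -0.877922
s=0.690000, u=-0.877922: f=-1.533714 → u ← -0.877922 + 0.39·(-1.533714) = -1.476070
u(1.08) ≈ -1.4761

-1.4761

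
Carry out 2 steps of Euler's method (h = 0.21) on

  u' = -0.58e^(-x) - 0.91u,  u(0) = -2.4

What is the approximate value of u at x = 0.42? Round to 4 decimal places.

-1.7676

Euler: u_{n+1} = u_n + h·f(x_n, u_n).
x=0.000000, u=-2.400000: f=1.604000 → u ← -2.400000 + 0.21·1.604000 = -2.063160
x=0.210000, u=-2.063160: f=1.407337 → u ← -2.063160 + 0.21·1.407337 = -1.767619
u(0.42) ≈ -1.7676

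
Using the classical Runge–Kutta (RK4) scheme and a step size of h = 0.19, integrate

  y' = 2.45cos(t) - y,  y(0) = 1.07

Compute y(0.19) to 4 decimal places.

RK4: k1 = f(t_n, y_n); k2 = f(t_n + h/2, y_n + (h/2)·k1); k3 = f(t_n + h/2, y_n + (h/2)·k2); k4 = f(t_n + h, y_n + h·k3); y_{n+1} = y_n + (h/6)·(k1 + 2k2 + 2k3 + k4).
t=0.000000, y=1.070000:
  k1 = f(0.000000, 1.070000) = 1.380000
  k2 = f(0.095000, 1.201100) = 1.237853
  k3 = f(0.095000, 1.187596) = 1.251357
  k4 = f(0.190000, 1.307758) = 1.098153
  y ← 1.070000 + (0.19/6)·(k1 + 2k2 + 2k3 + k4) = 1.306125
y(0.19) ≈ 1.3061

1.3061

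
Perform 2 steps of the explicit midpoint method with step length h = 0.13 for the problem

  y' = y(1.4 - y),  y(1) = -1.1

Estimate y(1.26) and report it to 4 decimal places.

-2.3211

Midpoint: k1 = f(t_n, y_n); k2 = f(t_n + h/2, y_n + (h/2)·k1); y_{n+1} = y_n + h·k2.
t=1.000000, y=-1.100000:
  k1 = f(1.000000, -1.100000) = -2.750000
  k2 = f(1.065000, -1.278750) = -3.425452
  y ← -1.100000 + 0.13·(-3.425452) = -1.545309
t=1.130000, y=-1.545309:
  k1 = f(1.130000, -1.545309) = -4.551411
  k2 = f(1.195000, -1.841150) = -5.967446
  y ← -1.545309 + 0.13·(-5.967446) = -2.321077
y(1.26) ≈ -2.3211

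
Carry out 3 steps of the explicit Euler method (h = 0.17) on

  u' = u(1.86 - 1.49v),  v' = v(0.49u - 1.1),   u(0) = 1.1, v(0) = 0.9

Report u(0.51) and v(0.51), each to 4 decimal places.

Euler on (u,v): u_{n+1} = u_n + h·u', v_{n+1} = v_n + h·v'.
0.000000: (1.100000, 0.900000); f=(0.570900, -0.504900) → (1.197053, 0.814167)
0.170000: (1.197053, 0.814167); f=(0.774363, -0.418029) → (1.328695, 0.743102)
0.340000: (1.328695, 0.743102); f=(1.000212, -0.333608) → (1.498731, 0.686389)
(u(0.51), v(0.51)) ≈ (1.4987, 0.6864)

1.4987, 0.6864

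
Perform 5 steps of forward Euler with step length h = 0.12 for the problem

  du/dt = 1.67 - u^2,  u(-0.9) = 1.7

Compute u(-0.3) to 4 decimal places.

1.3453

Euler: u_{n+1} = u_n + h·f(t_n, u_n).
t=-0.900000, u=1.700000: f=-1.220000 → u ← 1.700000 + 0.12·(-1.220000) = 1.553600
t=-0.780000, u=1.553600: f=-0.743673 → u ← 1.553600 + 0.12·(-0.743673) = 1.464359
t=-0.660000, u=1.464359: f=-0.474348 → u ← 1.464359 + 0.12·(-0.474348) = 1.407437
t=-0.540000, u=1.407437: f=-0.310880 → u ← 1.407437 + 0.12·(-0.310880) = 1.370132
t=-0.420000, u=1.370132: f=-0.207261 → u ← 1.370132 + 0.12·(-0.207261) = 1.345260
u(-0.3) ≈ 1.3453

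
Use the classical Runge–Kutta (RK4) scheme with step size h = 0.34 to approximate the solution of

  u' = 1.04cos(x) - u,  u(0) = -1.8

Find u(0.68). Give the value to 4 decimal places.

-0.4442

RK4: k1 = f(x_n, u_n); k2 = f(x_n + h/2, u_n + (h/2)·k1); k3 = f(x_n + h/2, u_n + (h/2)·k2); k4 = f(x_n + h, u_n + h·k3); u_{n+1} = u_n + (h/6)·(k1 + 2k2 + 2k3 + k4).
x=0.000000, u=-1.800000:
  k1 = f(0.000000, -1.800000) = 2.840000
  k2 = f(0.170000, -1.317200) = 2.342208
  k3 = f(0.170000, -1.401825) = 2.426833
  k4 = f(0.340000, -0.974877) = 1.955342
  u ← -1.800000 + (0.34/6)·(k1 + 2k2 + 2k3 + k4) = -0.987773
x=0.340000, u=-0.987773:
  k1 = f(0.340000, -0.987773) = 1.968238
  k2 = f(0.510000, -0.653172) = 1.560827
  k3 = f(0.510000, -0.722432) = 1.630086
  k4 = f(0.680000, -0.433543) = 1.242219
  u ← -0.987773 + (0.34/6)·(k1 + 2k2 + 2k3 + k4) = -0.444210
u(0.68) ≈ -0.4442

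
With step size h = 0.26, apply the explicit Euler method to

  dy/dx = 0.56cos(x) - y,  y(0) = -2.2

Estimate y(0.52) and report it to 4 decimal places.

Euler: y_{n+1} = y_n + h·f(x_n, y_n).
x=0.000000, y=-2.200000: f=2.760000 → y ← -2.200000 + 0.26·2.760000 = -1.482400
x=0.260000, y=-1.482400: f=2.023578 → y ← -1.482400 + 0.26·2.023578 = -0.956270
y(0.52) ≈ -0.9563

-0.9563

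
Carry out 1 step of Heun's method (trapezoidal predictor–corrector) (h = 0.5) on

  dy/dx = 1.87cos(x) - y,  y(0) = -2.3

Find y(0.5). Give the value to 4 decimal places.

-0.7935

Heun: k1 = f(x_n, y_n); k2 = f(x_n + h, y_n + h·k1); y_{n+1} = y_n + (h/2)·(k1 + k2).
x=0.000000, y=-2.300000:
  k1 = f(0.000000, -2.300000) = 4.170000
  k2 = f(0.500000, -0.215000) = 1.856079
  y ← -2.300000 + (0.5/2)·(4.170000 + 1.856079) = -0.793480
y(0.5) ≈ -0.7935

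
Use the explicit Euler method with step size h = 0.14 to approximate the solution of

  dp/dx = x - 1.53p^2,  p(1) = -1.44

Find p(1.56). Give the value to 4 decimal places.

-5.0252

Euler: p_{n+1} = p_n + h·f(x_n, p_n).
x=1.000000, p=-1.440000: f=-2.172608 → p ← -1.440000 + 0.14·(-2.172608) = -1.744165
x=1.140000, p=-1.744165: f=-3.514431 → p ← -1.744165 + 0.14·(-3.514431) = -2.236186
x=1.280000, p=-2.236186: f=-6.370804 → p ← -2.236186 + 0.14·(-6.370804) = -3.128098
x=1.420000, p=-3.128098: f=-13.551046 → p ← -3.128098 + 0.14·(-13.551046) = -5.025245
p(1.56) ≈ -5.0252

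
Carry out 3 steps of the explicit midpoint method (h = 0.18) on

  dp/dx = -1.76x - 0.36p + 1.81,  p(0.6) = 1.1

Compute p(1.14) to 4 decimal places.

Midpoint: k1 = f(x_n, p_n); k2 = f(x_n + h/2, p_n + (h/2)·k1); p_{n+1} = p_n + h·k2.
x=0.600000, p=1.100000:
  k1 = f(0.600000, 1.100000) = 0.358000
  k2 = f(0.690000, 1.132220) = 0.188001
  p ← 1.100000 + 0.18·0.188001 = 1.133840
x=0.780000, p=1.133840:
  k1 = f(0.780000, 1.133840) = 0.029018
  k2 = f(0.870000, 1.136452) = -0.130323
  p ← 1.133840 + 0.18·(-0.130323) = 1.110382
x=0.960000, p=1.110382:
  k1 = f(0.960000, 1.110382) = -0.279338
  k2 = f(1.050000, 1.085242) = -0.428687
  p ← 1.110382 + 0.18·(-0.428687) = 1.033218
p(1.14) ≈ 1.0332

1.0332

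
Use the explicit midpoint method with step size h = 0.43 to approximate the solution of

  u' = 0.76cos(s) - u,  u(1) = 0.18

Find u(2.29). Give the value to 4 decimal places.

-0.0748

Midpoint: k1 = f(s_n, u_n); k2 = f(s_n + h/2, u_n + (h/2)·k1); u_{n+1} = u_n + h·k2.
s=1.000000, u=0.180000:
  k1 = f(1.000000, 0.180000) = 0.230630
  k2 = f(1.215000, 0.229585) = 0.035151
  u ← 0.180000 + 0.43·0.035151 = 0.195115
s=1.430000, u=0.195115:
  k1 = f(1.430000, 0.195115) = -0.088463
  k2 = f(1.645000, 0.176095) = -0.232438
  u ← 0.195115 + 0.43·(-0.232438) = 0.095166
s=1.860000, u=0.095166:
  k1 = f(1.860000, 0.095166) = -0.311910
  k2 = f(2.075000, 0.028106) = -0.395270
  u ← 0.095166 + 0.43·(-0.395270) = -0.074800
u(2.29) ≈ -0.0748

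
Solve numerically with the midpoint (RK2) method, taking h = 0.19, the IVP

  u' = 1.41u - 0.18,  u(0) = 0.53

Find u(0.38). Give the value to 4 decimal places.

0.8116

Midpoint: k1 = f(x_n, u_n); k2 = f(x_n + h/2, u_n + (h/2)·k1); u_{n+1} = u_n + h·k2.
x=0.000000, u=0.530000:
  k1 = f(0.000000, 0.530000) = 0.567300
  k2 = f(0.095000, 0.583894) = 0.643290
  u ← 0.530000 + 0.19·0.643290 = 0.652225
x=0.190000, u=0.652225:
  k1 = f(0.190000, 0.652225) = 0.739637
  k2 = f(0.285000, 0.722491) = 0.838712
  u ← 0.652225 + 0.19·0.838712 = 0.811580
u(0.38) ≈ 0.8116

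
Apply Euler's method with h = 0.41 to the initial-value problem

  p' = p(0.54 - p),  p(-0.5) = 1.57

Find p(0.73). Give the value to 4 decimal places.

Euler: p_{n+1} = p_n + h·f(s_n, p_n).
s=-0.500000, p=1.570000: f=-1.617100 → p ← 1.570000 + 0.41·(-1.617100) = 0.906989
s=-0.090000, p=0.906989: f=-0.332855 → p ← 0.906989 + 0.41·(-0.332855) = 0.770518
s=0.320000, p=0.770518: f=-0.177619 → p ← 0.770518 + 0.41·(-0.177619) = 0.697695
p(0.73) ≈ 0.6977

0.6977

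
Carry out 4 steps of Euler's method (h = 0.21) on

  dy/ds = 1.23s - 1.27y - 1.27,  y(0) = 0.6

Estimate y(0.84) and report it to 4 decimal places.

-0.2659

Euler: y_{n+1} = y_n + h·f(s_n, y_n).
s=0.000000, y=0.600000: f=-2.032000 → y ← 0.600000 + 0.21·(-2.032000) = 0.173280
s=0.210000, y=0.173280: f=-1.231766 → y ← 0.173280 + 0.21·(-1.231766) = -0.085391
s=0.420000, y=-0.085391: f=-0.644954 → y ← -0.085391 + 0.21·(-0.644954) = -0.220831
s=0.630000, y=-0.220831: f=-0.214645 → y ← -0.220831 + 0.21·(-0.214645) = -0.265906
y(0.84) ≈ -0.2659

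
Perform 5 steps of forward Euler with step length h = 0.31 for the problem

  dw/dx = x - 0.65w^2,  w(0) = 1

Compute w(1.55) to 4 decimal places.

Euler: w_{n+1} = w_n + h·f(x_n, w_n).
x=0.000000, w=1.000000: f=-0.650000 → w ← 1.000000 + 0.31·(-0.650000) = 0.798500
x=0.310000, w=0.798500: f=-0.104441 → w ← 0.798500 + 0.31·(-0.104441) = 0.766123
x=0.620000, w=0.766123: f=0.238486 → w ← 0.766123 + 0.31·0.238486 = 0.840054
x=0.930000, w=0.840054: f=0.471301 → w ← 0.840054 + 0.31·0.471301 = 0.986157
x=1.240000, w=0.986157: f=0.607871 → w ← 0.986157 + 0.31·0.607871 = 1.174597
w(1.55) ≈ 1.1746

1.1746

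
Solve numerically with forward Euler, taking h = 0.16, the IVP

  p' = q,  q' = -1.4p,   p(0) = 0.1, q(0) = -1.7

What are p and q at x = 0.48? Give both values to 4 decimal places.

-0.7170, -1.5836

Euler on (p,q): p_{n+1} = p_n + h·p', q_{n+1} = q_n + h·q'.
0.000000: (0.100000, -1.700000); f=(-1.700000, -0.140000) → (-0.172000, -1.722400)
0.160000: (-0.172000, -1.722400); f=(-1.722400, 0.240800) → (-0.447584, -1.683872)
0.320000: (-0.447584, -1.683872); f=(-1.683872, 0.626618) → (-0.717004, -1.583613)
(p(0.48), q(0.48)) ≈ (-0.7170, -1.5836)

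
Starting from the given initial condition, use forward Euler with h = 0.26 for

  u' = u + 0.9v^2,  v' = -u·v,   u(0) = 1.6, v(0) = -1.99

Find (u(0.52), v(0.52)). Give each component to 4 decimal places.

Euler on (u,v): u_{n+1} = u_n + h·u', v_{n+1} = v_n + h·v'.
0.000000: (1.600000, -1.990000); f=(5.164090, 3.184000) → (2.942663, -1.162160)
0.260000: (2.942663, -1.162160); f=(4.158218, 3.419846) → (4.023800, -0.273000)
(u(0.52), v(0.52)) ≈ (4.0238, -0.2730)

4.0238, -0.2730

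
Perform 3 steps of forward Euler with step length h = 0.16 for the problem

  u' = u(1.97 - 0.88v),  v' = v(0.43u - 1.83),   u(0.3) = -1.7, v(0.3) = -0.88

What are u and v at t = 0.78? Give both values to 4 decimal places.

Euler on (u,v): u_{n+1} = u_n + h·u', v_{n+1} = v_n + h·v'.
0.300000: (-1.700000, -0.880000); f=(-4.665480, 2.253680) → (-2.446477, -0.519411)
0.460000: (-2.446477, -0.519411); f=(-5.937799, 1.496935) → (-3.396525, -0.279902)
0.620000: (-3.396525, -0.279902); f=(-7.527763, 0.921018) → (-4.600967, -0.132539)
(u(0.78), v(0.78)) ≈ (-4.6010, -0.1325)

-4.6010, -0.1325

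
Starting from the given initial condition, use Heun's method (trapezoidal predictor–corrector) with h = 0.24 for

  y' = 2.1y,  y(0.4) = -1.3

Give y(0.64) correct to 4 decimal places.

-2.1203

Heun: k1 = f(x_n, y_n); k2 = f(x_n + h, y_n + h·k1); y_{n+1} = y_n + (h/2)·(k1 + k2).
x=0.400000, y=-1.300000:
  k1 = f(0.400000, -1.300000) = -2.730000
  k2 = f(0.640000, -1.955200) = -4.105920
  y ← -1.300000 + (0.24/2)·(-2.730000 + (-4.105920)) = -2.120310
y(0.64) ≈ -2.1203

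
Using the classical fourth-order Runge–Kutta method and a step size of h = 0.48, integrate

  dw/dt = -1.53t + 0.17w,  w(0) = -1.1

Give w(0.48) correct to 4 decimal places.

RK4: k1 = f(t_n, w_n); k2 = f(t_n + h/2, w_n + (h/2)·k1); k3 = f(t_n + h/2, w_n + (h/2)·k2); k4 = f(t_n + h, w_n + h·k3); w_{n+1} = w_n + (h/6)·(k1 + 2k2 + 2k3 + k4).
t=0.000000, w=-1.100000:
  k1 = f(0.000000, -1.100000) = -0.187000
  k2 = f(0.240000, -1.144880) = -0.561830
  k3 = f(0.240000, -1.234839) = -0.577123
  k4 = f(0.480000, -1.377019) = -0.968493
  w ← -1.100000 + (0.48/6)·(k1 + 2k2 + 2k3 + k4) = -1.374672
w(0.48) ≈ -1.3747

-1.3747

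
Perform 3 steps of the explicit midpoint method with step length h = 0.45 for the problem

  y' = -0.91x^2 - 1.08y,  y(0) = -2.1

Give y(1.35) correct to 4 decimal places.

-1.0815

Midpoint: k1 = f(x_n, y_n); k2 = f(x_n + h/2, y_n + (h/2)·k1); y_{n+1} = y_n + h·k2.
x=0.000000, y=-2.100000:
  k1 = f(0.000000, -2.100000) = 2.268000
  k2 = f(0.225000, -1.589700) = 1.670807
  y ← -2.100000 + 0.45·1.670807 = -1.348137
x=0.450000, y=-1.348137:
  k1 = f(0.450000, -1.348137) = 1.271713
  k2 = f(0.675000, -1.062001) = 0.732343
  y ← -1.348137 + 0.45·0.732343 = -1.018583
x=0.900000, y=-1.018583:
  k1 = f(0.900000, -1.018583) = 0.362969
  k2 = f(1.125000, -0.936914) = -0.139851
  y ← -1.018583 + 0.45·(-0.139851) = -1.081516
y(1.35) ≈ -1.0815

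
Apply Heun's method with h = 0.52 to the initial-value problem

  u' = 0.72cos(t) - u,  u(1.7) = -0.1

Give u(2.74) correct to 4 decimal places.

-0.3412

Heun: k1 = f(t_n, u_n); k2 = f(t_n + h, u_n + h·k1); u_{n+1} = u_n + (h/2)·(k1 + k2).
t=1.700000, u=-0.100000:
  k1 = f(1.700000, -0.100000) = 0.007232
  k2 = f(2.220000, -0.096239) = -0.339038
  u ← -0.100000 + (0.52/2)·(0.007232 + (-0.339038)) = -0.186270
t=2.220000, u=-0.186270:
  k1 = f(2.220000, -0.186270) = -0.249008
  k2 = f(2.740000, -0.315754) = -0.346963
  u ← -0.186270 + (0.52/2)·(-0.249008 + (-0.346963)) = -0.341222
u(2.74) ≈ -0.3412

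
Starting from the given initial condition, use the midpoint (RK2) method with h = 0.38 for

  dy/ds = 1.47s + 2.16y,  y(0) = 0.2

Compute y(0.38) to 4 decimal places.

Midpoint: k1 = f(s_n, y_n); k2 = f(s_n + h/2, y_n + (h/2)·k1); y_{n+1} = y_n + h·k2.
s=0.000000, y=0.200000:
  k1 = f(0.000000, 0.200000) = 0.432000
  k2 = f(0.190000, 0.282080) = 0.888593
  y ← 0.200000 + 0.38·0.888593 = 0.537665
y(0.38) ≈ 0.5377

0.5377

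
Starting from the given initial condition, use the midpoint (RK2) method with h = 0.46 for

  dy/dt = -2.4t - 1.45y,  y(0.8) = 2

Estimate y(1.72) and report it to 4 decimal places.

Midpoint: k1 = f(t_n, y_n); k2 = f(t_n + h/2, y_n + (h/2)·k1); y_{n+1} = y_n + h·k2.
t=0.800000, y=2.000000:
  k1 = f(0.800000, 2.000000) = -4.820000
  k2 = f(1.030000, 0.891400) = -3.764530
  y ← 2.000000 + 0.46·(-3.764530) = 0.268316
t=1.260000, y=0.268316:
  k1 = f(1.260000, 0.268316) = -3.413058
  k2 = f(1.490000, -0.516687) = -2.826803
  y ← 0.268316 + 0.46·(-2.826803) = -1.032013
y(1.72) ≈ -1.0320

-1.0320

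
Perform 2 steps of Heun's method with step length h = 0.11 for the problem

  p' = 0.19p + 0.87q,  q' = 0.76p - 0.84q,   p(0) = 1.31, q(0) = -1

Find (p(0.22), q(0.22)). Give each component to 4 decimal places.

1.2073, -0.6413

Heun on (p,q): k1 = f(t_n, state_n); k2 = f(t_n + h, state_n + h·k1); state_{n+1} = state_n + (h/2)·(k1 + k2).
0.000000: (1.310000, -1.000000)
  k1 = (-0.621100, 1.835600)
  predictor → (1.241679, -0.798084)
  k2 = (-0.458414, 1.614067)
  → (1.250627, -0.810268)
0.110000: (1.250627, -0.810268)
  k1 = (-0.467314, 1.631102)
  predictor → (1.199222, -0.630847)
  k2 = (-0.320985, 1.441320)
  → (1.207270, -0.641285)
(p(0.22), q(0.22)) ≈ (1.2073, -0.6413)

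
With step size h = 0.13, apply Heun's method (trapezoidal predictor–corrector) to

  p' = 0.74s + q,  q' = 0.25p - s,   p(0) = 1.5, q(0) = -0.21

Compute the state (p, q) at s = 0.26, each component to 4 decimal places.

1.4808, -0.1475

Heun on (p,q): k1 = f(s_n, state_n); k2 = f(s_n + h, state_n + h·k1); state_{n+1} = state_n + (h/2)·(k1 + k2).
0.000000: (1.500000, -0.210000)
  k1 = (-0.210000, 0.375000)
  predictor → (1.472700, -0.161250)
  k2 = (-0.065050, 0.238175)
  → (1.482122, -0.170144)
0.130000: (1.482122, -0.170144)
  k1 = (-0.073944, 0.240530)
  predictor → (1.472509, -0.138875)
  k2 = (0.053525, 0.108127)
  → (1.480795, -0.147481)
(p(0.26), q(0.26)) ≈ (1.4808, -0.1475)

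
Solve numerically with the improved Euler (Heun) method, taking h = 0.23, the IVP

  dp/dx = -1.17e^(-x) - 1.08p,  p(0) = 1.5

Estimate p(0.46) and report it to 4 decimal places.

Heun: k1 = f(x_n, p_n); k2 = f(x_n + h, p_n + h·k1); p_{n+1} = p_n + (h/2)·(k1 + k2).
x=0.000000, p=1.500000:
  k1 = f(0.000000, 1.500000) = -2.790000
  k2 = f(0.230000, 0.858300) = -1.856568
  p ← 1.500000 + (0.23/2)·(-2.790000 + (-1.856568)) = 0.965645
x=0.230000, p=0.965645:
  k1 = f(0.230000, 0.965645) = -1.972501
  k2 = f(0.460000, 0.511970) = -1.291529
  p ← 0.965645 + (0.23/2)·(-1.972501 + (-1.291529)) = 0.590281
p(0.46) ≈ 0.5903

0.5903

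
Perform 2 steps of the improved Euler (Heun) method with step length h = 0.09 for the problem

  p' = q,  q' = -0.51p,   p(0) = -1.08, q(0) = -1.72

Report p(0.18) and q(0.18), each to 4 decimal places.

Heun on (p,q): k1 = f(t_n, state_n); k2 = f(t_n + h, state_n + h·k1); state_{n+1} = state_n + (h/2)·(k1 + k2).
0.000000: (-1.080000, -1.720000)
  k1 = (-1.720000, 0.550800)
  predictor → (-1.234800, -1.670428)
  k2 = (-1.670428, 0.629748)
  → (-1.232569, -1.666875)
0.090000: (-1.232569, -1.666875)
  k1 = (-1.666875, 0.628610)
  predictor → (-1.382588, -1.610300)
  k2 = (-1.610300, 0.705120)
  → (-1.380042, -1.606857)
(p(0.18), q(0.18)) ≈ (-1.3800, -1.6069)

-1.3800, -1.6069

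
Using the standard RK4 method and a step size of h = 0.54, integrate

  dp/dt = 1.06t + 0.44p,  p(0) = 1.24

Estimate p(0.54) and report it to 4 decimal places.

RK4: k1 = f(t_n, p_n); k2 = f(t_n + h/2, p_n + (h/2)·k1); k3 = f(t_n + h/2, p_n + (h/2)·k2); k4 = f(t_n + h, p_n + h·k3); p_{n+1} = p_n + (h/6)·(k1 + 2k2 + 2k3 + k4).
t=0.000000, p=1.240000:
  k1 = f(0.000000, 1.240000) = 0.545600
  k2 = f(0.270000, 1.387312) = 0.896617
  k3 = f(0.270000, 1.482087) = 0.938318
  k4 = f(0.540000, 1.746692) = 1.340944
  p ← 1.240000 + (0.54/6)·(k1 + 2k2 + 2k3 + k4) = 1.740077
p(0.54) ≈ 1.7401

1.7401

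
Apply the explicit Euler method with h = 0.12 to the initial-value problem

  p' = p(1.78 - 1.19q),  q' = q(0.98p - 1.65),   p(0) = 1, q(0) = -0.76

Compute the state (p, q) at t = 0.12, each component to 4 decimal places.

Euler on (p,q): p_{n+1} = p_n + h·p', q_{n+1} = q_n + h·q'.
0.000000: (1.000000, -0.760000); f=(2.684400, 0.509200) → (1.322128, -0.698896)
(p(0.12), q(0.12)) ≈ (1.3221, -0.6989)

1.3221, -0.6989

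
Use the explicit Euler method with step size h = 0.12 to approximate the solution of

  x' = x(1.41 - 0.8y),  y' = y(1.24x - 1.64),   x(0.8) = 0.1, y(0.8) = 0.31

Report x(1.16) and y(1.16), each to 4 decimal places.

0.1499, 0.1711

Euler on (x,y): x_{n+1} = x_n + h·x', y_{n+1} = y_n + h·y'.
0.800000: (0.100000, 0.310000); f=(0.116200, -0.469960) → (0.113944, 0.253605)
0.920000: (0.113944, 0.253605); f=(0.137544, -0.380080) → (0.130449, 0.207995)
1.040000: (0.130449, 0.207995); f=(0.162227, -0.307467) → (0.149916, 0.171099)
(x(1.16), y(1.16)) ≈ (0.1499, 0.1711)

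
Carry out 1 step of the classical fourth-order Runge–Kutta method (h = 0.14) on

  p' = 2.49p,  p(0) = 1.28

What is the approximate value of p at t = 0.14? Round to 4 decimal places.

RK4: k1 = f(t_n, p_n); k2 = f(t_n + h/2, p_n + (h/2)·k1); k3 = f(t_n + h/2, p_n + (h/2)·k2); k4 = f(t_n + h, p_n + h·k3); p_{n+1} = p_n + (h/6)·(k1 + 2k2 + 2k3 + k4).
t=0.000000, p=1.280000:
  k1 = f(0.000000, 1.280000) = 3.187200
  k2 = f(0.070000, 1.503104) = 3.742729
  k3 = f(0.070000, 1.541991) = 3.839558
  k4 = f(0.140000, 1.817538) = 4.525670
  p ← 1.280000 + (0.14/6)·(k1 + 2k2 + 2k3 + k4) = 1.813807
p(0.14) ≈ 1.8138

1.8138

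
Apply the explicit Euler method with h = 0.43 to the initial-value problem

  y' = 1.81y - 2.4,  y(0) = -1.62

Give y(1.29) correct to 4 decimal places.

Euler: y_{n+1} = y_n + h·f(s_n, y_n).
s=0.000000, y=-1.620000: f=-5.332200 → y ← -1.620000 + 0.43·(-5.332200) = -3.912846
s=0.430000, y=-3.912846: f=-9.482251 → y ← -3.912846 + 0.43·(-9.482251) = -7.990214
s=0.860000, y=-7.990214: f=-16.862287 → y ← -7.990214 + 0.43·(-16.862287) = -15.240998
y(1.29) ≈ -15.2410

-15.2410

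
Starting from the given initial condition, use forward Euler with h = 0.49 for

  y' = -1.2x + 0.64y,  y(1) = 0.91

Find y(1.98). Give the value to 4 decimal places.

Euler: y_{n+1} = y_n + h·f(x_n, y_n).
x=1.000000, y=0.910000: f=-0.617600 → y ← 0.910000 + 0.49·(-0.617600) = 0.607376
x=1.490000, y=0.607376: f=-1.399279 → y ← 0.607376 + 0.49·(-1.399279) = -0.078271
y(1.98) ≈ -0.0783

-0.0783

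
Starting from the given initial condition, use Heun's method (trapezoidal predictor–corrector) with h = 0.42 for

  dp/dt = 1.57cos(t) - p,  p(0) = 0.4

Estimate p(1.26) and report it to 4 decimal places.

Heun: k1 = f(t_n, p_n); k2 = f(t_n + h, p_n + h·k1); p_{n+1} = p_n + (h/2)·(k1 + k2).
t=0.000000, p=0.400000:
  k1 = f(0.000000, 0.400000) = 1.170000
  k2 = f(0.420000, 0.891400) = 0.542150
  p ← 0.400000 + (0.42/2)·(1.170000 + 0.542150) = 0.759551
t=0.420000, p=0.759551:
  k1 = f(0.420000, 0.759551) = 0.673998
  k2 = f(0.840000, 1.042631) = 0.005286
  p ← 0.759551 + (0.42/2)·(0.673998 + 0.005286) = 0.902201
t=0.840000, p=0.902201:
  k1 = f(0.840000, 0.902201) = 0.145716
  k2 = f(1.260000, 0.963402) = -0.483269
  p ← 0.902201 + (0.42/2)·(0.145716 + (-0.483269)) = 0.831315
p(1.26) ≈ 0.8313

0.8313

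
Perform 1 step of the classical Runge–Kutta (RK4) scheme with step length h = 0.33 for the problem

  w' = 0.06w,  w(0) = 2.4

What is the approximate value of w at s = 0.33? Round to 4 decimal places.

RK4: k1 = f(s_n, w_n); k2 = f(s_n + h/2, w_n + (h/2)·k1); k3 = f(s_n + h/2, w_n + (h/2)·k2); k4 = f(s_n + h, w_n + h·k3); w_{n+1} = w_n + (h/6)·(k1 + 2k2 + 2k3 + k4).
s=0.000000, w=2.400000:
  k1 = f(0.000000, 2.400000) = 0.144000
  k2 = f(0.165000, 2.423760) = 0.145426
  k3 = f(0.165000, 2.423995) = 0.145440
  k4 = f(0.330000, 2.447995) = 0.146880
  w ← 2.400000 + (0.33/6)·(k1 + 2k2 + 2k3 + k4) = 2.447994
w(0.33) ≈ 2.4480

2.4480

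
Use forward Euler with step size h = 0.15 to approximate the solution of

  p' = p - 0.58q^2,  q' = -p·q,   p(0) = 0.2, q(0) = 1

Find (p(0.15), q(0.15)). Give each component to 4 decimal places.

0.1430, 0.9700

Euler on (p,q): p_{n+1} = p_n + h·p', q_{n+1} = q_n + h·q'.
0.000000: (0.200000, 1.000000); f=(-0.380000, -0.200000) → (0.143000, 0.970000)
(p(0.15), q(0.15)) ≈ (0.1430, 0.9700)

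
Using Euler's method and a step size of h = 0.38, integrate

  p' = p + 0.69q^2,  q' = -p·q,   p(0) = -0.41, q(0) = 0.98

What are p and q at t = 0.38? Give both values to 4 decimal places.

-0.3140, 1.1327

Euler on (p,q): p_{n+1} = p_n + h·p', q_{n+1} = q_n + h·q'.
0.000000: (-0.410000, 0.980000); f=(0.252676, 0.401800) → (-0.313983, 1.132684)
(p(0.38), q(0.38)) ≈ (-0.3140, 1.1327)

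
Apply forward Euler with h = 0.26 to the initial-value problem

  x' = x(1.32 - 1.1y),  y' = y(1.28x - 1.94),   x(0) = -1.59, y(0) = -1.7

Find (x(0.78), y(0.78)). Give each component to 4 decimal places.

-5.2139, 0.0213

Euler on (x,y): x_{n+1} = x_n + h·x', y_{n+1} = y_n + h·y'.
0.000000: (-1.590000, -1.700000); f=(-5.072100, 6.757840) → (-2.908746, 0.057038)
0.260000: (-2.908746, 0.057038); f=(-3.657043, -0.323020) → (-3.859577, -0.026947)
0.520000: (-3.859577, -0.026947); f=(-5.209045, 0.185400) → (-5.213929, 0.021257)
(x(0.78), y(0.78)) ≈ (-5.2139, 0.0213)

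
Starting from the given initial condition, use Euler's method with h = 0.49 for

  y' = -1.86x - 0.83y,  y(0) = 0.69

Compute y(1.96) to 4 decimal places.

Euler: y_{n+1} = y_n + h·f(x_n, y_n).
x=0.000000, y=0.690000: f=-0.572700 → y ← 0.690000 + 0.49·(-0.572700) = 0.409377
x=0.490000, y=0.409377: f=-1.251183 → y ← 0.409377 + 0.49·(-1.251183) = -0.203703
x=0.980000, y=-0.203703: f=-1.653727 → y ← -0.203703 + 0.49·(-1.653727) = -1.014029
x=1.470000, y=-1.014029: f=-1.892556 → y ← -1.014029 + 0.49·(-1.892556) = -1.941381
y(1.96) ≈ -1.9414

-1.9414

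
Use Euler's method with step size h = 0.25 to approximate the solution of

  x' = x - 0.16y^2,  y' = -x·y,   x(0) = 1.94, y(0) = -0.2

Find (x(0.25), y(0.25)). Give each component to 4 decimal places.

2.4234, -0.1030

Euler on (x,y): x_{n+1} = x_n + h·x', y_{n+1} = y_n + h·y'.
0.000000: (1.940000, -0.200000); f=(1.933600, 0.388000) → (2.423400, -0.103000)
(x(0.25), y(0.25)) ≈ (2.4234, -0.1030)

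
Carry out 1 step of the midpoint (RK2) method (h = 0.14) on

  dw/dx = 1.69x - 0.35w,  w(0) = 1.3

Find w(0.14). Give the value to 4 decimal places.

1.2544

Midpoint: k1 = f(x_n, w_n); k2 = f(x_n + h/2, w_n + (h/2)·k1); w_{n+1} = w_n + h·k2.
x=0.000000, w=1.300000:
  k1 = f(0.000000, 1.300000) = -0.455000
  k2 = f(0.070000, 1.268150) = -0.325552
  w ← 1.300000 + 0.14·(-0.325552) = 1.254423
w(0.14) ≈ 1.2544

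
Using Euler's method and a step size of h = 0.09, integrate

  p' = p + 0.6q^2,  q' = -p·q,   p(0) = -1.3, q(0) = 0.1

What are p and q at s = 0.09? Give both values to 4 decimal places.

Euler on (p,q): p_{n+1} = p_n + h·p', q_{n+1} = q_n + h·q'.
0.000000: (-1.300000, 0.100000); f=(-1.294000, 0.130000) → (-1.416460, 0.111700)
(p(0.09), q(0.09)) ≈ (-1.4165, 0.1117)

-1.4165, 0.1117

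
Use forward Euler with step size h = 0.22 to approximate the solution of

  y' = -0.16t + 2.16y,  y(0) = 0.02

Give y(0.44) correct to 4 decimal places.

Euler: y_{n+1} = y_n + h·f(t_n, y_n).
t=0.000000, y=0.020000: f=0.043200 → y ← 0.020000 + 0.22·0.043200 = 0.029504
t=0.220000, y=0.029504: f=0.028529 → y ← 0.029504 + 0.22·0.028529 = 0.035780
y(0.44) ≈ 0.0358

0.0358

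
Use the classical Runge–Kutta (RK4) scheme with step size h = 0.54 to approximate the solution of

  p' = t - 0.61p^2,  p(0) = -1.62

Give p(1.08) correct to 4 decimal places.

-26.0502

RK4: k1 = f(t_n, p_n); k2 = f(t_n + h/2, p_n + (h/2)·k1); k3 = f(t_n + h/2, p_n + (h/2)·k2); k4 = f(t_n + h, p_n + h·k3); p_{n+1} = p_n + (h/6)·(k1 + 2k2 + 2k3 + k4).
t=0.000000, p=-1.620000:
  k1 = f(0.000000, -1.620000) = -1.600884
  k2 = f(0.270000, -2.052239) = -2.299127
  k3 = f(0.270000, -2.240764) = -2.792825
  k4 = f(0.540000, -3.128126) = -5.428953
  p ← -1.620000 + (0.54/6)·(k1 + 2k2 + 2k3 + k4) = -3.169237
t=0.540000, p=-3.169237:
  k1 = f(0.540000, -3.169237) = -5.586877
  k2 = f(0.810000, -4.677694) = -12.537299
  k3 = f(0.810000, -6.554307) = -25.394956
  k4 = f(1.080000, -16.882513) = -172.781742
  p ← -3.169237 + (0.54/6)·(k1 + 2k2 + 2k3 + k4) = -26.050218
p(1.08) ≈ -26.0502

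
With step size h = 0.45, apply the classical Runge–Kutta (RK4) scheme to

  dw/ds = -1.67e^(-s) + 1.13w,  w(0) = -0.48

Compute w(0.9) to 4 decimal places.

RK4: k1 = f(s_n, w_n); k2 = f(s_n + h/2, w_n + (h/2)·k1); k3 = f(s_n + h/2, w_n + (h/2)·k2); k4 = f(s_n + h, w_n + h·k3); w_{n+1} = w_n + (h/6)·(k1 + 2k2 + 2k3 + k4).
s=0.000000, w=-0.480000:
  k1 = f(0.000000, -0.480000) = -2.212400
  k2 = f(0.225000, -0.977790) = -2.438425
  k3 = f(0.225000, -1.028646) = -2.495892
  k4 = f(0.450000, -1.603151) = -2.876400
  w ← -0.480000 + (0.45/6)·(k1 + 2k2 + 2k3 + k4) = -1.601807
s=0.450000, w=-1.601807:
  k1 = f(0.450000, -1.601807) = -2.874881
  k2 = f(0.675000, -2.248656) = -3.391272
  k3 = f(0.675000, -2.364844) = -3.522565
  k4 = f(0.900000, -3.186962) = -4.280238
  w ← -1.601807 + (0.45/6)·(k1 + 2k2 + 2k3 + k4) = -3.175517
w(0.9) ≈ -3.1755

-3.1755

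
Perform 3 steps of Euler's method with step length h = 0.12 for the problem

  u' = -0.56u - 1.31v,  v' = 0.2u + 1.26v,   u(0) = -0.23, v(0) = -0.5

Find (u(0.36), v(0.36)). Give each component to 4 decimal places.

0.0726, -0.7747

Euler on (u,v): u_{n+1} = u_n + h·u', v_{n+1} = v_n + h·v'.
0.000000: (-0.230000, -0.500000); f=(0.783800, -0.676000) → (-0.135944, -0.581120)
0.120000: (-0.135944, -0.581120); f=(0.837396, -0.759400) → (-0.035456, -0.672248)
0.240000: (-0.035456, -0.672248); f=(0.900501, -0.854124) → (0.072604, -0.774743)
(u(0.36), v(0.36)) ≈ (0.0726, -0.7747)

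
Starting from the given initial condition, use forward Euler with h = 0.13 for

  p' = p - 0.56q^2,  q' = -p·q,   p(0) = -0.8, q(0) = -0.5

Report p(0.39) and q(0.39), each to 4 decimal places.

Euler on (p,q): p_{n+1} = p_n + h·p', q_{n+1} = q_n + h·q'.
0.000000: (-0.800000, -0.500000); f=(-0.940000, -0.400000) → (-0.922200, -0.552000)
0.130000: (-0.922200, -0.552000); f=(-1.092834, -0.509054) → (-1.064268, -0.618177)
0.260000: (-1.064268, -0.618177); f=(-1.278268, -0.657906) → (-1.230443, -0.703705)
(p(0.39), q(0.39)) ≈ (-1.2304, -0.7037)

-1.2304, -0.7037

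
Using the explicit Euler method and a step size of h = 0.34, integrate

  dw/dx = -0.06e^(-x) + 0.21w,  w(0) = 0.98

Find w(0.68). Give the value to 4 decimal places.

1.0886

Euler: w_{n+1} = w_n + h·f(x_n, w_n).
x=0.000000, w=0.980000: f=0.145800 → w ← 0.980000 + 0.34·0.145800 = 1.029572
x=0.340000, w=1.029572: f=0.173504 → w ← 1.029572 + 0.34·0.173504 = 1.088563
w(0.68) ≈ 1.0886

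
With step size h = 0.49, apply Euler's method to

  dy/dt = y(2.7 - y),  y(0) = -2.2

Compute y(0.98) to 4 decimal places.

Euler: y_{n+1} = y_n + h·f(t_n, y_n).
t=0.000000, y=-2.200000: f=-10.780000 → y ← -2.200000 + 0.49·(-10.780000) = -7.482200
t=0.490000, y=-7.482200: f=-76.185257 → y ← -7.482200 + 0.49·(-76.185257) = -44.812976
y(0.98) ≈ -44.8130

-44.8130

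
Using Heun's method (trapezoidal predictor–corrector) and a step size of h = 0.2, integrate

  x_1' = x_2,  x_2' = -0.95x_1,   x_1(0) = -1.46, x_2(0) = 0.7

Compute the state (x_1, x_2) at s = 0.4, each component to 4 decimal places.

Heun on (x_1,x_2): k1 = f(s_n, state_n); k2 = f(s_n + h, state_n + h·k1); state_{n+1} = state_n + (h/2)·(k1 + k2).
0.000000: (-1.460000, 0.700000)
  k1 = (0.700000, 1.387000)
  predictor → (-1.320000, 0.977400)
  k2 = (0.977400, 1.254000)
  → (-1.292260, 0.964100)
0.200000: (-1.292260, 0.964100)
  k1 = (0.964100, 1.227647)
  predictor → (-1.099440, 1.209629)
  k2 = (1.209629, 1.044468)
  → (-1.074887, 1.191311)
(x_1(0.4), x_2(0.4)) ≈ (-1.0749, 1.1913)

-1.0749, 1.1913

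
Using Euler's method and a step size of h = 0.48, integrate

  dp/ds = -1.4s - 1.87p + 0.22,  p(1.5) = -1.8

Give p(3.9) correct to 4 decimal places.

Euler: p_{n+1} = p_n + h·f(s_n, p_n).
s=1.500000, p=-1.800000: f=1.486000 → p ← -1.800000 + 0.48·1.486000 = -1.086720
s=1.980000, p=-1.086720: f=-0.519834 → p ← -1.086720 + 0.48·(-0.519834) = -1.336240
s=2.460000, p=-1.336240: f=-0.725231 → p ← -1.336240 + 0.48·(-0.725231) = -1.684351
s=2.940000, p=-1.684351: f=-0.746264 → p ← -1.684351 + 0.48·(-0.746264) = -2.042558
s=3.420000, p=-2.042558: f=-0.748417 → p ← -2.042558 + 0.48·(-0.748417) = -2.401798
p(3.9) ≈ -2.4018

-2.4018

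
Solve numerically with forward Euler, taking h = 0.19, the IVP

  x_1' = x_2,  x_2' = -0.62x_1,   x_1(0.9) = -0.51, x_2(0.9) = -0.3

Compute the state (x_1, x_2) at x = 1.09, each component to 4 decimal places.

-0.5670, -0.2399

Euler on (x_1,x_2): x_1_{n+1} = x_1_n + h·x_1', x_2_{n+1} = x_2_n + h·x_2'.
0.900000: (-0.510000, -0.300000); f=(-0.300000, 0.316200) → (-0.567000, -0.239922)
(x_1(1.09), x_2(1.09)) ≈ (-0.5670, -0.2399)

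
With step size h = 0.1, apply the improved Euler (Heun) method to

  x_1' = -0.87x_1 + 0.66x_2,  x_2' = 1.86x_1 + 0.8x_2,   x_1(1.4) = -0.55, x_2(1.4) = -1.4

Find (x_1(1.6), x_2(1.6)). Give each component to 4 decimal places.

-0.6605, -1.8835

Heun on (x_1,x_2): k1 = f(s_n, state_n); k2 = f(s_n + h, state_n + h·k1); state_{n+1} = state_n + (h/2)·(k1 + k2).
1.400000: (-0.550000, -1.400000)
  k1 = (-0.445500, -2.143000)
  predictor → (-0.594550, -1.614300)
  k2 = (-0.548179, -2.397303)
  → (-0.599684, -1.627015)
1.500000: (-0.599684, -1.627015)
  k1 = (-0.552105, -2.417024)
  predictor → (-0.654894, -1.868718)
  k2 = (-0.663595, -2.713078)
  → (-0.660469, -1.883520)
(x_1(1.6), x_2(1.6)) ≈ (-0.6605, -1.8835)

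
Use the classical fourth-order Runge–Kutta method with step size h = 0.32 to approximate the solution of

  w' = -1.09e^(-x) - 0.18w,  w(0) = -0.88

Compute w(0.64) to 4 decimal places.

-1.2680

RK4: k1 = f(x_n, w_n); k2 = f(x_n + h/2, w_n + (h/2)·k1); k3 = f(x_n + h/2, w_n + (h/2)·k2); k4 = f(x_n + h, w_n + h·k3); w_{n+1} = w_n + (h/6)·(k1 + 2k2 + 2k3 + k4).
x=0.000000, w=-0.880000:
  k1 = f(0.000000, -0.880000) = -0.931600
  k2 = f(0.160000, -1.029056) = -0.743607
  k3 = f(0.160000, -0.998977) = -0.749021
  k4 = f(0.320000, -1.119687) = -0.589959
  w ← -0.880000 + (0.32/6)·(k1 + 2k2 + 2k3 + k4) = -1.120363
x=0.320000, w=-1.120363:
  k1 = f(0.320000, -1.120363) = -0.589837
  k2 = f(0.480000, -1.214737) = -0.455821
  k3 = f(0.480000, -1.193295) = -0.459681
  k4 = f(0.640000, -1.267461) = -0.346606
  w ← -1.120363 + (0.32/6)·(k1 + 2k2 + 2k3 + k4) = -1.267961
w(0.64) ≈ -1.2680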